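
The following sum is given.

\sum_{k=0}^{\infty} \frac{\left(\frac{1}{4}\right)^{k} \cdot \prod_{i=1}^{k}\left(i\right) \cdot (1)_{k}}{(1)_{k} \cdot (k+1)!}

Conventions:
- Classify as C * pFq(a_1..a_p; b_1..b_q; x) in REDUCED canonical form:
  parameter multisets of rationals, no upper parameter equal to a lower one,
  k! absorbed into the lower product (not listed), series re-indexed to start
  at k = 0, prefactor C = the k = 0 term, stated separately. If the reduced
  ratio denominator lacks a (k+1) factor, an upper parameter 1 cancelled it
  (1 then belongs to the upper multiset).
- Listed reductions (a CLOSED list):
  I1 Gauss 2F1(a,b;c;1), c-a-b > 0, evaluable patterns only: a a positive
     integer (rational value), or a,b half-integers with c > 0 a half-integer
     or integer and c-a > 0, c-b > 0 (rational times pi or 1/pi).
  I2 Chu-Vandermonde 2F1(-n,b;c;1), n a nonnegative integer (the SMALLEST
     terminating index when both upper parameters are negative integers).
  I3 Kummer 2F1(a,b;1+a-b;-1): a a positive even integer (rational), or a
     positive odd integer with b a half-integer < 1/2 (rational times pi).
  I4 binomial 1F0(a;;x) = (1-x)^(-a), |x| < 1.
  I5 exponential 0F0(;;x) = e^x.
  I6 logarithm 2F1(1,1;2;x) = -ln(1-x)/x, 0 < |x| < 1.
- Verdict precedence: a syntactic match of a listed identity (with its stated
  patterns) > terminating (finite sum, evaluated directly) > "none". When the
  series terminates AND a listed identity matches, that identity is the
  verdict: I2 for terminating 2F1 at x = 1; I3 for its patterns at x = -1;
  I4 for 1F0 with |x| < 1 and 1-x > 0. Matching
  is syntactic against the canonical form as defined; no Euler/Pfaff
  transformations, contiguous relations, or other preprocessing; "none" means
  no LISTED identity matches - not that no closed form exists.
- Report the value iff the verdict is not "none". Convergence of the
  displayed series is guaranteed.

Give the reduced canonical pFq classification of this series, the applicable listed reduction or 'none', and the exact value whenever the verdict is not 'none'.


At argument \frac{1}{4}: a 2F1 with upper {1, 1}, lower {2}, scaled by C = 1. Verdict: this is logarithm (I6) (the logarithm: parameters (1,1;2), x = \frac{1}{4}). Sum: \left(-4\right) \cdot \ln\left(\frac{3}{4}\right).

Key step: x = \frac{1}{4} and the running product (C = 1, x = 1/4) telescopes to a rising factorial.
Step ratio: r(k) = \frac{1}{4} * (k+1) (k+1) / [(k+2) (k+1)] - rational in k. x = \frac{1}{4}; t_0 = 1; negate the roots.


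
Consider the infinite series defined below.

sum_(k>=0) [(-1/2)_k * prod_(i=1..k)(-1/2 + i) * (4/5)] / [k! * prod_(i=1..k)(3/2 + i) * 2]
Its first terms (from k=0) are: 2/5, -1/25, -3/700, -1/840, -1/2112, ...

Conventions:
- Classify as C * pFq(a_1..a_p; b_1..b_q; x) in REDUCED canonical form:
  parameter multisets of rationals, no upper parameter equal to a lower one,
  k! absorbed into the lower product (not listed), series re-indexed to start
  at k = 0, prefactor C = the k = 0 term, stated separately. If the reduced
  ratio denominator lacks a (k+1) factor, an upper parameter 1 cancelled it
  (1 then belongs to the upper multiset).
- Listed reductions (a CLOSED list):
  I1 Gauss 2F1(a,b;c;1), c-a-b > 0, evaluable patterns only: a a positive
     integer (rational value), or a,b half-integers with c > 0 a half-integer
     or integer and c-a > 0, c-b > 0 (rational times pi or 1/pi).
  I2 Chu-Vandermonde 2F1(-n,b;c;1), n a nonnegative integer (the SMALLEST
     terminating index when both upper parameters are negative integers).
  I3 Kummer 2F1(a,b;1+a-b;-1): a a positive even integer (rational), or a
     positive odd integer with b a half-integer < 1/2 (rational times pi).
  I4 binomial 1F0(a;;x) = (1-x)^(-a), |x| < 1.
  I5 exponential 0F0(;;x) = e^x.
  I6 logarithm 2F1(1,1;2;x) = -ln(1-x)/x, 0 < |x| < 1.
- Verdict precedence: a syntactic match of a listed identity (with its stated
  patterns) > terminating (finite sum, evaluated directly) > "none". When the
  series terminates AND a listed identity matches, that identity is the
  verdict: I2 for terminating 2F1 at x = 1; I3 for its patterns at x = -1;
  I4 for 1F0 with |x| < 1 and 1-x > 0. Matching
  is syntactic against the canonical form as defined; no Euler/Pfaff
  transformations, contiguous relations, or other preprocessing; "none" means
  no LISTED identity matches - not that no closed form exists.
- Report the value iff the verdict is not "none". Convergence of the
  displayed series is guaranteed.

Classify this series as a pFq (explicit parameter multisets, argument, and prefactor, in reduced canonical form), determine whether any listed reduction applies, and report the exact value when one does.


At argument 1: a 2F1 with upper {-1/2, 1/2}, lower {5/2}, scaled by C = 2/5. Verdict: Gauss's theorem I1 (half-integer case) matches (x = 1; upper {-1/2, 1/2} half-integers, c = 5/2 in the evaluable pattern). Exact value: (9/80) * pi.

Key step: with t_0 = 2/5, the lower running product (C = 2/5) is a rising factorial.
Consecutive-term ratio: r(k) = 1 * (k-1/2) (k+1/2) / [(k+5/2) (k+1)] - rational; roots negated = parameters, x = 1, C = 2/5.


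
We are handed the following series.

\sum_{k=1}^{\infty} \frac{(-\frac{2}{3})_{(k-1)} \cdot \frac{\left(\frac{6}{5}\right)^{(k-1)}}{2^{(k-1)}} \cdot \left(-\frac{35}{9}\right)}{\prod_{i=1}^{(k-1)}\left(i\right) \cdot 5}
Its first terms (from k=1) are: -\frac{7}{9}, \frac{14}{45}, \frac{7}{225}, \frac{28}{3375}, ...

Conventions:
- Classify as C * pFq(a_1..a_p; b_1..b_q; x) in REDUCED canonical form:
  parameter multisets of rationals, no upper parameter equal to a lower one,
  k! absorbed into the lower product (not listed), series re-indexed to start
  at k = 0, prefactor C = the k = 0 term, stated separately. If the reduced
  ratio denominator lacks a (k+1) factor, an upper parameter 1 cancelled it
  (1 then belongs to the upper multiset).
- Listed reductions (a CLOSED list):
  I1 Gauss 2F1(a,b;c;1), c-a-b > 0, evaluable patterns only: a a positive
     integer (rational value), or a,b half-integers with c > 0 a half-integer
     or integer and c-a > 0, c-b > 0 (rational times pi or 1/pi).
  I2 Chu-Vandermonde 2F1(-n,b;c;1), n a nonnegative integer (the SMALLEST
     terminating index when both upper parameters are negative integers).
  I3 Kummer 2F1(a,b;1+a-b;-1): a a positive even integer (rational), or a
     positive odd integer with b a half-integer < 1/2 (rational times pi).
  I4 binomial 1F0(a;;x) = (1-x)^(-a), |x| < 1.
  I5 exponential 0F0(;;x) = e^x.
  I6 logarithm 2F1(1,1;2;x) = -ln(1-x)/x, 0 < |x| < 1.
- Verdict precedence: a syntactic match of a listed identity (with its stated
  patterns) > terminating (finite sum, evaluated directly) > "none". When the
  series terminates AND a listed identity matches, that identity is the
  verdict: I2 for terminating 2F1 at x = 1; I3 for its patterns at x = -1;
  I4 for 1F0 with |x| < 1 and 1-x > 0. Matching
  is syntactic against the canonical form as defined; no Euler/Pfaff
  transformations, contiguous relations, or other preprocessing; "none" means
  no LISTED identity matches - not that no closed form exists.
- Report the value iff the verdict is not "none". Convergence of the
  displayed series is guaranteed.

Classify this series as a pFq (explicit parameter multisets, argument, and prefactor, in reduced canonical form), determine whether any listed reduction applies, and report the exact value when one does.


At argument \frac{3}{5}: a 1F0 with upper {-\frac{2}{3}}, lower {-}, scaled by C = -\frac{7}{9}. Verdict: the binomial series (I4) fires (the 1F0 binomial series: exponent 2/3, x = \frac{3}{5}). Exact value: \left(-\frac{7}{9}\right) \cdot \left(\frac{2}{5}\right)^{\frac{2}{3}}.

Key step: with t_0 = -\frac{7}{9}, the constant factors (C = -7/9, x = 3/5) combine into one prefactor.
Consecutive-term ratio: r(k) = \frac{3}{5} * (k-\frac{2}{3}) / [(k+1)] ; factor over Q: parameters, x = \frac{3}{5}, and C = -\frac{7}{9}.


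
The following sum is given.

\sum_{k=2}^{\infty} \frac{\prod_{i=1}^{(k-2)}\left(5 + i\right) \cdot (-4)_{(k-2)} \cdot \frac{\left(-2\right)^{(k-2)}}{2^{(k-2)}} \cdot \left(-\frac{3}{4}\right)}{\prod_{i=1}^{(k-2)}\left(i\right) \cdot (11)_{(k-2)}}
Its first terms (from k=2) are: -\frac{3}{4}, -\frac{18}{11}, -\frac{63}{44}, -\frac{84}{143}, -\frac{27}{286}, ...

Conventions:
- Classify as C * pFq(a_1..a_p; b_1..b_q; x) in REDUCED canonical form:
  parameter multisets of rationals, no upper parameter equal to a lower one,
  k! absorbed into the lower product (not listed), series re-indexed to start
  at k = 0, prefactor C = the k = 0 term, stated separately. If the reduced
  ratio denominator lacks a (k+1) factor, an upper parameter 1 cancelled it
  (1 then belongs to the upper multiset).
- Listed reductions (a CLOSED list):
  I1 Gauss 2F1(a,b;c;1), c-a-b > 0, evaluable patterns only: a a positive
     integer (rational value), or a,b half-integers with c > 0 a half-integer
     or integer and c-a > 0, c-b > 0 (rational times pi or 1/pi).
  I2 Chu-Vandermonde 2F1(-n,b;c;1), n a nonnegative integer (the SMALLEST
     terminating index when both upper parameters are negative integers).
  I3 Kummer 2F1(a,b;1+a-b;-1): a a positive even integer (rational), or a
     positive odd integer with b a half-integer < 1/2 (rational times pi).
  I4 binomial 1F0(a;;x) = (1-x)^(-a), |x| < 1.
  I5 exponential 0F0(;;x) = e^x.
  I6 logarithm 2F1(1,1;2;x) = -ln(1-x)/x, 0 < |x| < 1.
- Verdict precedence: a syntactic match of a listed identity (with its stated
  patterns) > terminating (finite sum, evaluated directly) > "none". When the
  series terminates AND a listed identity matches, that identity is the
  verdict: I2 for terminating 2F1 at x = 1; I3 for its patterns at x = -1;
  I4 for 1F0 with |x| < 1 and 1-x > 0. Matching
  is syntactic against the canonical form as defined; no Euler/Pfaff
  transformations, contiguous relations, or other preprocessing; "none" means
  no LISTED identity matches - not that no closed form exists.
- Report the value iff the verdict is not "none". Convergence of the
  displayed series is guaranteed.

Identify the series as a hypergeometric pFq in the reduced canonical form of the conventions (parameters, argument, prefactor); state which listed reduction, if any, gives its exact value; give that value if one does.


Canonical form: C = -\frac{3}{4} times 2F1 with upper {-4, 6}, lower {11}, x = -1. Verdict (x = -1): Kummer (I3) applies (x = -1; c = 11 equals 1+a-b for upper {-4, 6}: listed pattern). Sum: -\frac{9}{2}.

Key observation: from the first term -\frac{3}{4}: the two k-th powers (C = -3/4) combine into one argument.
Step ratio: r(k) = -1 * (k-4) (k+6) / [(k+11) (k+1)] - rational in k. x = -1; t_0 = -\frac{3}{4}; negate the roots.


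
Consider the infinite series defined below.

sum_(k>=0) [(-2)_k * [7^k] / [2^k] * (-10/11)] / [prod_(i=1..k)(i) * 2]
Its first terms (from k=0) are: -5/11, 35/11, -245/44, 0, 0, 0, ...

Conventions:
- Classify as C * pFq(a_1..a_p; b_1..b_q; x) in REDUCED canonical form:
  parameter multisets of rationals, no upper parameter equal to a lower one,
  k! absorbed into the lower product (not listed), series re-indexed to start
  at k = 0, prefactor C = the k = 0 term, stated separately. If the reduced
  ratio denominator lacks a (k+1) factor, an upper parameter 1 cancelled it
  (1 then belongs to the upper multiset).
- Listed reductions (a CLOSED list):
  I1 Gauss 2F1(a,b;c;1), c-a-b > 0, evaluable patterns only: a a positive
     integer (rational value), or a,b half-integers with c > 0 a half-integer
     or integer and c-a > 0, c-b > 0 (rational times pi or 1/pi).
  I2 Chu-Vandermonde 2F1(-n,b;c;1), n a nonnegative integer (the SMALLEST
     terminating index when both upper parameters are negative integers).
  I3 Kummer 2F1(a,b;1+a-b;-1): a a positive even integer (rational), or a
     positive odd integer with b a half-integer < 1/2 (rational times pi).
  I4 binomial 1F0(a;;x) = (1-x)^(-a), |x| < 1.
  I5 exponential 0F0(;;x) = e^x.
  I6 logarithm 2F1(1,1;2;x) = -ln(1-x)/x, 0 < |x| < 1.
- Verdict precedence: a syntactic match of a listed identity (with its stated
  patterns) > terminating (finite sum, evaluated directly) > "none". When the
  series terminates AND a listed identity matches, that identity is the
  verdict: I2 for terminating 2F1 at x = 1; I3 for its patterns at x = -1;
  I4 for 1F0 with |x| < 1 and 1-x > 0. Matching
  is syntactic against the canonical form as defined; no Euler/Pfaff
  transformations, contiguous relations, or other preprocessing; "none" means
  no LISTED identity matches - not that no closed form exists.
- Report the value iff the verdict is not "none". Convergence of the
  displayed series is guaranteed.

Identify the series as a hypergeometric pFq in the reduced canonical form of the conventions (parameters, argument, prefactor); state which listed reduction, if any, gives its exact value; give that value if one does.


At argument 7/2: a 1F0 with upper {-2}, lower {-}, scaled by C = -5/11. Verdict: terminating - upper -2 stops the sum at k = 2; the 3 terms are added exactly. Sum: -125/44.

Key step: t_0 = -5/11 here, and the two geometric factors (C = -5/11, x = 7/2) combine into one argument.
Consecutive-term ratio: r(k) = (7/2) * (k-2) / [(k+1)] - rational; roots negated = parameters, x = (7/2), C = -5/11.


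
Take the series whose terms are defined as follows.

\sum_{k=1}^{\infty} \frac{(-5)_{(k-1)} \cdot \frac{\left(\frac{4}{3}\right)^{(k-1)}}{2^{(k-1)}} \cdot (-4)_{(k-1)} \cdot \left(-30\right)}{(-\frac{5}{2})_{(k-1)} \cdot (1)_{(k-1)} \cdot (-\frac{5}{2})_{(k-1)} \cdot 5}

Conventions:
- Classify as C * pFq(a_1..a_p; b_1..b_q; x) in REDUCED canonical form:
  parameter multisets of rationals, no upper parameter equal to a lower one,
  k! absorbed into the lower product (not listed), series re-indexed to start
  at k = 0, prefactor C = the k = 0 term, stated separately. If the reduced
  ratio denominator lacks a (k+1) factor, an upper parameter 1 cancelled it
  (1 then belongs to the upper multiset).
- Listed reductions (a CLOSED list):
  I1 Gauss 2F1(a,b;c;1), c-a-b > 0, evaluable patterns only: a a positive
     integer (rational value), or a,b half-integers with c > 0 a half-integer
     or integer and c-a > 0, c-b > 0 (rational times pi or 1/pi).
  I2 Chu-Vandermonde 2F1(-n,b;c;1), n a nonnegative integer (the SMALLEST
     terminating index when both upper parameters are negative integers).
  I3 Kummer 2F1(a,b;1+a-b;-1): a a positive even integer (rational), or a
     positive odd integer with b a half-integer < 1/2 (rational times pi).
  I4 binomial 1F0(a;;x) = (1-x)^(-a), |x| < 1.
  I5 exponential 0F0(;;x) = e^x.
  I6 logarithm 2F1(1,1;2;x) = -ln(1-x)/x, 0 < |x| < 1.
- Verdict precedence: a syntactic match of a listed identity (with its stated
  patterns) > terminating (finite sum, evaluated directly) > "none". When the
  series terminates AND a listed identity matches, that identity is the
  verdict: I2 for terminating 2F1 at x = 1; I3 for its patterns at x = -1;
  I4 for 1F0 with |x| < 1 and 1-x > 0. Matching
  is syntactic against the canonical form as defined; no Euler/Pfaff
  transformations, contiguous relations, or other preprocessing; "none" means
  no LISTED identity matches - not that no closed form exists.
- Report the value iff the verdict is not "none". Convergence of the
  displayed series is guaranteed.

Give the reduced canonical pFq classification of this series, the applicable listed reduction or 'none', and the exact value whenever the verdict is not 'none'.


Prefactor -6, argument \frac{2}{3}: 2F2 with upper {-5, -4} over lower {-\frac{5}{2}, -\frac{5}{2}}. Verdict: terminating at k = 4: the factor (-4)_k kills every later term; summing the 5 survivors is exact. Its exact value is -\frac{131518}{405}.

Key step: t_0 being -6, (1)_k (C = -6) is k! itself.
Adjacent-term ratio: r(k) = \frac{2}{3} * (k-5) (k-4) / [(k-\frac{5}{2}) (k-\frac{5}{2}) (k+1)] - rational in k, leading ratio \frac{2}{3}; with t_0 = -6, classification follows.


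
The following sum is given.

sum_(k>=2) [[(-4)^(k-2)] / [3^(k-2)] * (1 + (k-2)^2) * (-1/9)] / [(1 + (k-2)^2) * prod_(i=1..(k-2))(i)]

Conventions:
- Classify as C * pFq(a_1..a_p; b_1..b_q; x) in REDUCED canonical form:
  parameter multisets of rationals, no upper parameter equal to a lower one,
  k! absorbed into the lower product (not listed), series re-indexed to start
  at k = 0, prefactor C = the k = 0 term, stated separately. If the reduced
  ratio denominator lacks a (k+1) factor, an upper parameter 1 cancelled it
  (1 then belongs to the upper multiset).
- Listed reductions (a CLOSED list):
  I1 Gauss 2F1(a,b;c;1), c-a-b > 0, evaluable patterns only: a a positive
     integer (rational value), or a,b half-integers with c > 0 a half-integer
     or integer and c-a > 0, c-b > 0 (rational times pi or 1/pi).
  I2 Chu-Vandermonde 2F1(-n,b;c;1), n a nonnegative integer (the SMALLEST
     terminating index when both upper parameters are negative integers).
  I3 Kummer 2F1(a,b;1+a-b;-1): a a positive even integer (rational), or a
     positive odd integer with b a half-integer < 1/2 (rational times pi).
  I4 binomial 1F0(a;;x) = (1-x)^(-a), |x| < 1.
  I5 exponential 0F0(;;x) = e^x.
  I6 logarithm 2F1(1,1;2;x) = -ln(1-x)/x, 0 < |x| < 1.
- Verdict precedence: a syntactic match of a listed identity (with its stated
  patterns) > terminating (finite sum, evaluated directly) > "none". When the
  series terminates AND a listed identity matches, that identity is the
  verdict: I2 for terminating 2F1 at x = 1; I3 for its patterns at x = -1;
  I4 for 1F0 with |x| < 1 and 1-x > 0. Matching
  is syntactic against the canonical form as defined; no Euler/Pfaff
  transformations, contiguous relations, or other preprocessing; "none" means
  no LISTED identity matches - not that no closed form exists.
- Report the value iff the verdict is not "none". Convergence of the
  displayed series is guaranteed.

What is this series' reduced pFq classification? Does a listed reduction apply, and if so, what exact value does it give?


Reduced: x = -4/3, 0F0, upper = {-}, lower = {-}, C = -1/9. Verdict at x = -4/3: the I5 exponential reduction matches (the 0F0 exponential series at x = -4/3). Value: (-1/9) * e^(-4/3).

Structural cue: x = (-4/3) and the two geometric factors (C = -1/9) combine into one argument.
Step ratio: r(k) = (-4/3) * 1 / [(k+1)] ; factor over Q: parameters, x = (-4/3), and C = -1/9.


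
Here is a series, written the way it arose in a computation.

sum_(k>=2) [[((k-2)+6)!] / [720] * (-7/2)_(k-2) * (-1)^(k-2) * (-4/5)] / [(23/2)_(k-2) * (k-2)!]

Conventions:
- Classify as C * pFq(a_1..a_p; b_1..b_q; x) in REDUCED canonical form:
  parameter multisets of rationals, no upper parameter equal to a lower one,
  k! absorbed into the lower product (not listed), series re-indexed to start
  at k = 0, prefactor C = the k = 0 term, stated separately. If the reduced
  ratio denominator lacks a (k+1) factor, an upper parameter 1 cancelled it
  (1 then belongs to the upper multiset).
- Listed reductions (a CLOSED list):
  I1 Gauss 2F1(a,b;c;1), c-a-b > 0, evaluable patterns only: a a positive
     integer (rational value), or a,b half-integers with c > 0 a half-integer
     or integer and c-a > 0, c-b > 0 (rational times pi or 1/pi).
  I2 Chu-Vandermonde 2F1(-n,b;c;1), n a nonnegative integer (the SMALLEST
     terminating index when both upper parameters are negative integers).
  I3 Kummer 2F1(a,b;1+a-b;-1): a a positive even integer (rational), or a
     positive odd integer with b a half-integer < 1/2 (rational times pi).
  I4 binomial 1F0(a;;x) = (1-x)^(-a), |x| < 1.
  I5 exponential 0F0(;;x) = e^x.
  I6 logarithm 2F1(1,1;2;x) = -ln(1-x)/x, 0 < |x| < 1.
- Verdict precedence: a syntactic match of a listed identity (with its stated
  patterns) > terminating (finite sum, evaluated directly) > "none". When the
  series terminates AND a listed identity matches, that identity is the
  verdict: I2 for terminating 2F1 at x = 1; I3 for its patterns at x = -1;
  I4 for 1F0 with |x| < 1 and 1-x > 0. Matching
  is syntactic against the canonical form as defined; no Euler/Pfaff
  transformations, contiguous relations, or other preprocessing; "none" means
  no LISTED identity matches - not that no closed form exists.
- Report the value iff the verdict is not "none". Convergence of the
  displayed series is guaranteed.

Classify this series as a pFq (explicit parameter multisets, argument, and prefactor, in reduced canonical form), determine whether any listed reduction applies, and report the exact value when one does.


The series (x = -1) is 2F1: upper {-7/2, 7}, lower {23/2}, prefactor -4/5. Verdict at x = -1: Kummer (I3) matches (x = -1; c = 23/2 equals 1+a-b for upper {-7/2, 7}: listed pattern). Its exact value is (-2909907/2097152) * pi.

The tell: t_0 = -4/5 here, and the factorial ratio (C = -4/5) (k+a-1)!/(a-1)! is a rising factorial (a)_k.
Term ratio: r(k) = (-1) * (k-7/2) (k+7) / [(k+23/2) (k+1)] - poly over poly, x = (-1) from leading terms; C = -4/5 at k = 0.


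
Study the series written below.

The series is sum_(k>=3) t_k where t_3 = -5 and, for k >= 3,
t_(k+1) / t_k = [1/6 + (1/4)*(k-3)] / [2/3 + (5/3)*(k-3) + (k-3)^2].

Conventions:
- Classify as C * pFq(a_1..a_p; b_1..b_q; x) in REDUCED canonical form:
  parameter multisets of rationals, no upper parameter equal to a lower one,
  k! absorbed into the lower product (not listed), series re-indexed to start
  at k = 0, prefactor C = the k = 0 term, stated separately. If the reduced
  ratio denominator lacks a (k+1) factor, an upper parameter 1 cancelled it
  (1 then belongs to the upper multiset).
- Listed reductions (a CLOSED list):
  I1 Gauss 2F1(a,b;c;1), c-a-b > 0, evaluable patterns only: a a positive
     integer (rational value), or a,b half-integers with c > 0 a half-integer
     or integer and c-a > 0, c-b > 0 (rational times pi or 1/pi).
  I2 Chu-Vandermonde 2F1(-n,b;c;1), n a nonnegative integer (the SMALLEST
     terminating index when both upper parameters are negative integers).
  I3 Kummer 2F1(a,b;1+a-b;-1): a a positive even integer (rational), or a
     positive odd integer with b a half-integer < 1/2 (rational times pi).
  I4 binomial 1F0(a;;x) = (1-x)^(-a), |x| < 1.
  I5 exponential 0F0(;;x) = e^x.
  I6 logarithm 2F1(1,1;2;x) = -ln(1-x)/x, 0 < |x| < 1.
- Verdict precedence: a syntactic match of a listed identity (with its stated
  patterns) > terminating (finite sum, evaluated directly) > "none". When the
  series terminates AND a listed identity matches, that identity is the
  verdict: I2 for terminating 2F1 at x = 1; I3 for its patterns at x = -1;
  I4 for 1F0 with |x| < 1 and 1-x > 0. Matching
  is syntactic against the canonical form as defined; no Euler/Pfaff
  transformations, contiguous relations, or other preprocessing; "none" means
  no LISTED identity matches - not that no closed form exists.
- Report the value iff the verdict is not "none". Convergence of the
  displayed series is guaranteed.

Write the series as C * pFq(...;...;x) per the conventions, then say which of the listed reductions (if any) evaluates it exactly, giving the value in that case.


This is -5 * 0F0(-; -; 1/4) in reduced canonical form. Verdict at x = 1/4: the exponential series (I5) matches (the 0F0 exponential series at x = 1/4). Value: (-5) * e^(1/4).

The tell: t_0 being -5, factor the ratio over Q (C = -5, x = 1/4): negated roots = parameters.
Adjacent-term ratio: r(k) = (1/4) * 1 / [(k+1)] - rational in k. x = (1/4); t_0 = -5; negate the roots.


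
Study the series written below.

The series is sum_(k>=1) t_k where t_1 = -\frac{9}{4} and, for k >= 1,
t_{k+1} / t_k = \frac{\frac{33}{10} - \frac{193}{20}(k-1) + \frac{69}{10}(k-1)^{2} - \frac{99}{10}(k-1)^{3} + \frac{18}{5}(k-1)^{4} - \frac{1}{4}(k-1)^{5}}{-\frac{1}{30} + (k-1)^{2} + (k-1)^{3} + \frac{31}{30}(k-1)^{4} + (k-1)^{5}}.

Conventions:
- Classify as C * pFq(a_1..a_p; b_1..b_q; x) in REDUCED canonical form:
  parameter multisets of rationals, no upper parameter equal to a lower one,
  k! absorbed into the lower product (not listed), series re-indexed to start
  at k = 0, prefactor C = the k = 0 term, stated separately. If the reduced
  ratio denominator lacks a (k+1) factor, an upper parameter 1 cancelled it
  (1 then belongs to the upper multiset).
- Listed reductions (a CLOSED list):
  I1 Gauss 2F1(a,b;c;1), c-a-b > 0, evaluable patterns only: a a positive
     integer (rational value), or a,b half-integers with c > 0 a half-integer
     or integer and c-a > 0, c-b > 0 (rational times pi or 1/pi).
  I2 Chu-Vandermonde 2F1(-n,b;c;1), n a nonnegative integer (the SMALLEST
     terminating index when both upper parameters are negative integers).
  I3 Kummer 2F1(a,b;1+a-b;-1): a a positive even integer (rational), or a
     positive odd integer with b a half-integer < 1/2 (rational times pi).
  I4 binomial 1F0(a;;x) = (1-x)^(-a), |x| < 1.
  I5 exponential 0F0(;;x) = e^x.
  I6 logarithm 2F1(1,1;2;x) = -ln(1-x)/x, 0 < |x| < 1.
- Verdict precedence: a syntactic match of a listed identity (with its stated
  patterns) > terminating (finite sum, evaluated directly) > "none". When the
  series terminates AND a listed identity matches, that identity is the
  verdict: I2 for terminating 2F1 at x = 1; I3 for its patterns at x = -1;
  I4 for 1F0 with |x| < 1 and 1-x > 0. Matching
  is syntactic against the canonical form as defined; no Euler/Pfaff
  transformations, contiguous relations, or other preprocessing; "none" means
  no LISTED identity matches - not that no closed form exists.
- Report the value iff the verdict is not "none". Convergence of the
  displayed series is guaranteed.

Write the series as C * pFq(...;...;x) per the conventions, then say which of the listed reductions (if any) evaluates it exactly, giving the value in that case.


This is -\frac{9}{4} * 3F2(-11, -3, -\frac{2}{5}; -\frac{1}{6}, \frac{1}{5}; -\frac{1}{4}) in reduced canonical form. Verdict: terminating at k = 3: the factor (-3)_k kills every later term; summing the 4 survivors is exact. Hence: -\frac{1251}{88}.

First insight: with t_0 = -\frac{9}{4}, the expanded ratio factors over Q; C = -9/4, x = -1/4, roots give parameters.
Adjacent-term ratio: r(k) = -\frac{1}{4} * (k-11) (k-3) (k-\frac{2}{5}) / [(k-\frac{1}{6}) (k+\frac{1}{5}) (k+1)] - poly over poly, x = -\frac{1}{4} from leading terms; C = -\frac{9}{4} at k = 0.


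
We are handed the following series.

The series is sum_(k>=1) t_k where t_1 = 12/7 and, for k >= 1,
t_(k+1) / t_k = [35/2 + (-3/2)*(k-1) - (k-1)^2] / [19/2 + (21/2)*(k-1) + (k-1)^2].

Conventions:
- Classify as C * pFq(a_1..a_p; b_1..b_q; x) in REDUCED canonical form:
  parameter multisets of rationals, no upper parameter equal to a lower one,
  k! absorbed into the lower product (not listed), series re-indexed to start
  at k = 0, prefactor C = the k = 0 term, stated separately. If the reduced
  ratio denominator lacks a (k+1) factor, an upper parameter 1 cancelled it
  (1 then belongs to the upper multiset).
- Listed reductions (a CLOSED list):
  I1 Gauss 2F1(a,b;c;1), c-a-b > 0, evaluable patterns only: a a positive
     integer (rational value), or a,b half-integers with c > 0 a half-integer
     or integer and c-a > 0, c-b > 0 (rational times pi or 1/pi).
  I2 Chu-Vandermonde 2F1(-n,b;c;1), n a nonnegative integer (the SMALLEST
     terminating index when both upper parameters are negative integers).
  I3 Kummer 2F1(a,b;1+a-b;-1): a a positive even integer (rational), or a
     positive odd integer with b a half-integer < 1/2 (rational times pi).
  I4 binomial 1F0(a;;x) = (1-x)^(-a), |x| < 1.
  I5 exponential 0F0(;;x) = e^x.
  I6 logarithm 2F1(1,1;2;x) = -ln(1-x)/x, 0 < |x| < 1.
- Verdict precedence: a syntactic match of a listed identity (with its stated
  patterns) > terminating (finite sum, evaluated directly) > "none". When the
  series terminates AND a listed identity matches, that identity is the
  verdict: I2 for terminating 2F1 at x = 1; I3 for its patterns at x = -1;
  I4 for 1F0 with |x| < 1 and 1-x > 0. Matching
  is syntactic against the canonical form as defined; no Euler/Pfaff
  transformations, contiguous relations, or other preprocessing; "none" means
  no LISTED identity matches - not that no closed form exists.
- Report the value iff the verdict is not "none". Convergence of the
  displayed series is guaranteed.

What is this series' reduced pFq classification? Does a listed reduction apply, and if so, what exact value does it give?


At argument -1: a 2F1 with upper {-7/2, 5}, lower {19/2}, scaled by C = 12/7. Verdict (x = -1): Kummer (I3) applies (x = -1; c = 19/2 equals 1+a-b for upper {-7/2, 5}: listed pattern). Its exact value is (328185/131072) * pi.

Key observation: with t_0 = 12/7, factor the ratio over Q (C = 12/7, x = -1): negated roots = parameters.
Adjacent-term ratio: r(k) = (-1) * (k-7/2) (k+5) / [(k+19/2) (k+1)] - poly over poly, x = (-1) from leading terms; C = 12/7 at k = 0.


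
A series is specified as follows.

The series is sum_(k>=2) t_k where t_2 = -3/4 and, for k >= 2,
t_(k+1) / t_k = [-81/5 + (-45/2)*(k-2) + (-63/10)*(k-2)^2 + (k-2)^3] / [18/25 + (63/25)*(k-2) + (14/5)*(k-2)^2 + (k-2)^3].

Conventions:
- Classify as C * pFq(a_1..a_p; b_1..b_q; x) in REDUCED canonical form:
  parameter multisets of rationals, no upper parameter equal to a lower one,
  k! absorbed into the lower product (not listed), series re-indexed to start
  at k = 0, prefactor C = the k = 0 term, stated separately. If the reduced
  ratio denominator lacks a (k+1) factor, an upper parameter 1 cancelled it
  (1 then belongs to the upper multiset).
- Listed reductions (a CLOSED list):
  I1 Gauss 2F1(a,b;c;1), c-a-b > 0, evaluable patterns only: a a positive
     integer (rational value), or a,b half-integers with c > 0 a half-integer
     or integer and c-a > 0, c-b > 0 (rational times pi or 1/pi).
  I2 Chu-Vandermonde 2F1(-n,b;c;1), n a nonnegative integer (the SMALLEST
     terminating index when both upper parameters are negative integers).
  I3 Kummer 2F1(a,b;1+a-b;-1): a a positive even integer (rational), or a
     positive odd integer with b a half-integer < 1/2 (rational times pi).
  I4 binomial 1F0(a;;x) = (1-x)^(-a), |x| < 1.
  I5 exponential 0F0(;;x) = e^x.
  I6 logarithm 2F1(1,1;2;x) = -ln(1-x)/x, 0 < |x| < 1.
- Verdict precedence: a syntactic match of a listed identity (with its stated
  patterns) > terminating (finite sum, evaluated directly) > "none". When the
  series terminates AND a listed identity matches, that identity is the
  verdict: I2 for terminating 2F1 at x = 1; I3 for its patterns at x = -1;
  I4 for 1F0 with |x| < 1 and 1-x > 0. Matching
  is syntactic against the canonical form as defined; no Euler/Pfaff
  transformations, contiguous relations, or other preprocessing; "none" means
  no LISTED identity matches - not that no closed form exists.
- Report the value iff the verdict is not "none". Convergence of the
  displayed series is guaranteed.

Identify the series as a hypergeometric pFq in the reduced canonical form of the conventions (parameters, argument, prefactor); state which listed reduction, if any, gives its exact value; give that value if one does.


Key step: x = 1 and the parameter 6/5 appears in both the upper and lower lists and cancels.
Term ratio: r(k) = 1 * (k-9) (k+3/2) / [(k+3/5) (k+1)] - rational in k. x = 1; t_0 = -3/4; negate the roots.

Prefactor -3/4, argument 1: 2F1 with upper {-9, 3/2} over lower {3/5}. Verdict at x = 1: the Chu-Vandermonde identity I2 matches (terminating 2F1 at x = 1 with n = 9, b = 3/2, c = 3/5). Hence: 280739751/64037322752.


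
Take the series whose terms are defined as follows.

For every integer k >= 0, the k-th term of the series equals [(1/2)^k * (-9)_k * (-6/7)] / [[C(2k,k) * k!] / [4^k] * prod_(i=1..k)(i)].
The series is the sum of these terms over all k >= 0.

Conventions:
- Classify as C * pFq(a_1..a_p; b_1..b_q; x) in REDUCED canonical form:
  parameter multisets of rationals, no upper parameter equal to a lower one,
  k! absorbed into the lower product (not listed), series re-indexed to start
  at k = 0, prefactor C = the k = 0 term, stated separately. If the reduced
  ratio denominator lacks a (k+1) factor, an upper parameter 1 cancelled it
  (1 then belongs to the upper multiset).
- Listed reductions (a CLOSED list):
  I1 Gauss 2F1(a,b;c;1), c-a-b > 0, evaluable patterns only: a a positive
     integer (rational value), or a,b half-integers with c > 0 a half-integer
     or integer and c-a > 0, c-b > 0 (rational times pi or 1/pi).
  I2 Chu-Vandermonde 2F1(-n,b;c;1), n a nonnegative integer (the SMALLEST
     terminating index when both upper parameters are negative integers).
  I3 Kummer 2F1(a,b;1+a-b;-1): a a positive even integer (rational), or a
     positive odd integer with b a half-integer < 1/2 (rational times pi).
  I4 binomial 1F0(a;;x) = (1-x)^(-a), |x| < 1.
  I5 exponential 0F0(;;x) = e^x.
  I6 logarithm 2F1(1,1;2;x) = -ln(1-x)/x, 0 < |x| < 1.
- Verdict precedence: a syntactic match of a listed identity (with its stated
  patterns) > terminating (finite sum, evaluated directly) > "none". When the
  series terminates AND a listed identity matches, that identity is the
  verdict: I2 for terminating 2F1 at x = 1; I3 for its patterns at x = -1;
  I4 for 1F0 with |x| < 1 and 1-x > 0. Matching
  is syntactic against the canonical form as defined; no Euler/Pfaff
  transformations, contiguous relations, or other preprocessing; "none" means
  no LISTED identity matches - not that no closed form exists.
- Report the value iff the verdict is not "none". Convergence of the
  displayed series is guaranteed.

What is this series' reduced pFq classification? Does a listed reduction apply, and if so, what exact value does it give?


x = 1/2 here; the reduced form reads 1F1, upper {-9}, lower {1/2}, C = -6/7. Verdict: terminating at k = 9: the factor (-9)_k kills every later term; summing the 10 survivors is exact. Hence: 36217856/80405325.

Structural cue: from the first term -6/7: the product of the first k integers (C = -6/7) is k!.
Ratio: r(k) = (1/2) * (k-9) / [(k+1/2) (k+1)] - rational; roots negated = parameters, x = (1/2), C = -6/7.


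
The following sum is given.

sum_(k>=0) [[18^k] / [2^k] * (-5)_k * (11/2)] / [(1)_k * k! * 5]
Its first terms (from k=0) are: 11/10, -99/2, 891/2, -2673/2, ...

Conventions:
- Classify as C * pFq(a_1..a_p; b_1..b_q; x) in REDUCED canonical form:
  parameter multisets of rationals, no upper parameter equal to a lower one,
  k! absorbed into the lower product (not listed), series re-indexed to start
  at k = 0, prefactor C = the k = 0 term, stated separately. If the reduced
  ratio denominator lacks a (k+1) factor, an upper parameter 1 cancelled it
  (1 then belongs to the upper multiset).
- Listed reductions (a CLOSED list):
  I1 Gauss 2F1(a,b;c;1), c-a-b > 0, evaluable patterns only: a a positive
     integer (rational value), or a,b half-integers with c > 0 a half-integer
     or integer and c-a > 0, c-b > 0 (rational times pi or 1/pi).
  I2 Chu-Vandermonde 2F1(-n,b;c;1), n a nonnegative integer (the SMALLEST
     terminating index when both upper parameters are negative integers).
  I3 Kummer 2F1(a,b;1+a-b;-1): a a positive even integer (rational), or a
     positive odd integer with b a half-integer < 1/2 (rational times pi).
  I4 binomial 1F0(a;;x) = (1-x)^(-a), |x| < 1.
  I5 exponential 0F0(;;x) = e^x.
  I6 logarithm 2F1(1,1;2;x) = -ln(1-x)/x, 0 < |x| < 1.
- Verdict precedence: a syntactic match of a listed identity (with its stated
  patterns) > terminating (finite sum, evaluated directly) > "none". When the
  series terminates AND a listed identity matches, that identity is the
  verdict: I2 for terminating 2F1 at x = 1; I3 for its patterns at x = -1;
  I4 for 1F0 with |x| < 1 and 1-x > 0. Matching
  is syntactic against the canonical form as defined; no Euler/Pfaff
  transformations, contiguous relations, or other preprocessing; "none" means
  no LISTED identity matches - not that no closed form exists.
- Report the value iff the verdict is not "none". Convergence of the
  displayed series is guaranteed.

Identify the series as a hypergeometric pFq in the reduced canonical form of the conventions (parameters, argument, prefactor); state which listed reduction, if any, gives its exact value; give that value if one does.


Reduced: x = 9, 1F1, upper = {-5}, lower = {1}, C = 11/10. Verdict: terminating - upper parameter -5 makes this a finite sum (last index 5), evaluated exactly. Value: 572/25.

The tell: t_0 = 11/10 here, and the two k-th powers (prefactor 11/10) combine into one argument.
Term ratio: r(k) = 9 * (k-5) / [(k+1) (k+1)] - poly over poly, x = 9 from leading terms; C = 11/10 at k = 0.


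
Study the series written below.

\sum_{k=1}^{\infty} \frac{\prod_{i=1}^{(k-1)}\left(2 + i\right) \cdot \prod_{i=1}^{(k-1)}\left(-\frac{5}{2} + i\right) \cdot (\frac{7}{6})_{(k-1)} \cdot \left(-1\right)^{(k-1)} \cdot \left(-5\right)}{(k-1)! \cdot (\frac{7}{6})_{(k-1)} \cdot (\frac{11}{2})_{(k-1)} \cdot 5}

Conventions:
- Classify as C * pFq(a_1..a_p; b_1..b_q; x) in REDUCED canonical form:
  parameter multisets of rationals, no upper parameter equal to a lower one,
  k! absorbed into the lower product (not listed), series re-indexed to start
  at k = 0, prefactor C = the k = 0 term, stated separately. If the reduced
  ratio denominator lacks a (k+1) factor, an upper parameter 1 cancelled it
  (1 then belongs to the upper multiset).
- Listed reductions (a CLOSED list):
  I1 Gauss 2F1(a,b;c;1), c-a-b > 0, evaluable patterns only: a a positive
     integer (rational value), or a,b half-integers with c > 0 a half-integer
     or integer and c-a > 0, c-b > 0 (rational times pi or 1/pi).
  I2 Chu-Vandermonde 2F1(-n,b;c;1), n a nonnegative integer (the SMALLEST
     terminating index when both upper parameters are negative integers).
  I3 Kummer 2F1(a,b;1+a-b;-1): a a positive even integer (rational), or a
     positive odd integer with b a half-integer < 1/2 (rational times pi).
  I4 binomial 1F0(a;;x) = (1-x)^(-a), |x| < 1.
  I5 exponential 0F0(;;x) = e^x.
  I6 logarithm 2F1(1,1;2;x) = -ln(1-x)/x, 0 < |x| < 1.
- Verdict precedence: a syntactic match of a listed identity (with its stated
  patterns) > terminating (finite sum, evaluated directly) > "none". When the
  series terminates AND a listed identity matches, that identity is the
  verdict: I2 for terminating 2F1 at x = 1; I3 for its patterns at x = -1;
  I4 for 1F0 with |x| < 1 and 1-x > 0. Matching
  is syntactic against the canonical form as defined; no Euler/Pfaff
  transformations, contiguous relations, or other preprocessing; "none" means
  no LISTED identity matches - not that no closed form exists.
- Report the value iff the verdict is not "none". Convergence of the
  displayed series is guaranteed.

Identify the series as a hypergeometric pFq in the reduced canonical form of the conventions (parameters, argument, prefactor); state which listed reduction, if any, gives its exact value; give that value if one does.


The tell: t_0 = -1 here, and the running product (prefactor -1) telescopes to a rising factorial.
Consecutive-term ratio: r(k) = -1 * (k-\frac{3}{2}) (k+3) / [(k+\frac{11}{2}) (k+1)] ; factor over Q: parameters, x = -1, and C = -1.

Reduced: x = -1, 2F1, upper = {-\frac{3}{2}, 3}, lower = {\frac{11}{2}}, C = -1. Verdict (x = -1): Kummer's theorem (I3) applies (x = -1; c = \frac{11}{2} equals 1+a-b for upper {-\frac{3}{2}, 3}: listed pattern). Exact value: \left(-\frac{315}{512}\right) \cdot \pi.


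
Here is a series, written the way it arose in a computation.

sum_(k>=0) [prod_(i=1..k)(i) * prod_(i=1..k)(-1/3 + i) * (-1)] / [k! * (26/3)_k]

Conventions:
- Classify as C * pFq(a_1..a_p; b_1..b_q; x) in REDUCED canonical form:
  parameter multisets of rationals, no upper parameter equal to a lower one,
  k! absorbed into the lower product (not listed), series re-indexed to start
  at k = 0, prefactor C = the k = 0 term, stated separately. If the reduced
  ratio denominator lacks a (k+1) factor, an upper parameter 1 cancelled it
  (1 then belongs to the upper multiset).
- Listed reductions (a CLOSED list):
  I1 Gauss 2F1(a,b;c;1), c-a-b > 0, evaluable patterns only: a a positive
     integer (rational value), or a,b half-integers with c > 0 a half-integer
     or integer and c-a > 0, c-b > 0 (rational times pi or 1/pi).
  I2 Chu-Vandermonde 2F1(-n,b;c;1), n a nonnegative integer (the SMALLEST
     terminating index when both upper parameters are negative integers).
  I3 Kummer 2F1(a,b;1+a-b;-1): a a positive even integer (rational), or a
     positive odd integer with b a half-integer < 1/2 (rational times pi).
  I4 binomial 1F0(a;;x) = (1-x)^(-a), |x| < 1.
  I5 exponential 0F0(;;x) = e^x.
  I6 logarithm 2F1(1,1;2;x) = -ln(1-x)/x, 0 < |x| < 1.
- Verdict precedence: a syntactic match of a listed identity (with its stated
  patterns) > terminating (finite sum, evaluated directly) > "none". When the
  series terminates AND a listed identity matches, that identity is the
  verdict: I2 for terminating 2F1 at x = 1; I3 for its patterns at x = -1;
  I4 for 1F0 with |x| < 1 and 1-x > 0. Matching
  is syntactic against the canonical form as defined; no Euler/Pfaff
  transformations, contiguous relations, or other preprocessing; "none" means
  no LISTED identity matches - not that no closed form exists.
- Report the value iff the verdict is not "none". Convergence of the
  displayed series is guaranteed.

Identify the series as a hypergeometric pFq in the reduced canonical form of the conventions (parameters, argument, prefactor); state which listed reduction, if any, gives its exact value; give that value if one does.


Canonical form: C = -1 times 2F1 with upper {2/3, 1}, lower {26/3}, x = 1. Verdict (x = 1): the Gauss summation I1 applies (x = 1: the Gamma ratio telescopes since c-a-b = 7 > 0 and a = 1 in Z>0). Sum: -23/21.

Structural cue: t_0 being -1, the running product (prefactor -1) telescopes to a rising factorial.
Step ratio: r(k) = 1 * (k+2/3) (k+1) / [(k+26/3) (k+1)] - rational in k, leading ratio 1; with t_0 = -1, classification follows.
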